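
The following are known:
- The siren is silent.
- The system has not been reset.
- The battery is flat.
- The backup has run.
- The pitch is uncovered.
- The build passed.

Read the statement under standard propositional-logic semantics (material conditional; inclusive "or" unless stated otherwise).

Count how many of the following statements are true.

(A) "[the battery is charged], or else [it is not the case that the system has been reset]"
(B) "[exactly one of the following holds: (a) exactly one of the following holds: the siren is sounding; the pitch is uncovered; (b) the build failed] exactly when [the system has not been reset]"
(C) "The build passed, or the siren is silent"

Let R = "the battery is charged" (F), Q = "the system has been reset" (F), P = "the siren is sounding" (F), U = "the pitch is covered" (F), V = "the build passed" (T).

(A): This is R ∨ ¬Q.

¬Q = ¬F = T
R ∨ ¬Q = F ∨ T = T
Hence (A) is true.

(B): Formalization: ((P ⊕ ¬U) ⊕ ¬V) ↔ ¬Q

¬U = ¬F = T
P ⊕ ¬U = F ⊕ T = T
¬V = ¬T = F
(P ⊕ ¬U) ⊕ ¬V = T ⊕ F = T
¬Q = ¬F = T
((P ⊕ ¬U) ⊕ ¬V) ↔ ¬Q = T ↔ T = T
Hence (B) is true.

(C): Formalization: V ∨ ¬P

¬P = ¬F = T
V ∨ ¬P = T ∨ T = T
So (C) is true.

3 of the 3 statements are true ((A), (B), (C)).

3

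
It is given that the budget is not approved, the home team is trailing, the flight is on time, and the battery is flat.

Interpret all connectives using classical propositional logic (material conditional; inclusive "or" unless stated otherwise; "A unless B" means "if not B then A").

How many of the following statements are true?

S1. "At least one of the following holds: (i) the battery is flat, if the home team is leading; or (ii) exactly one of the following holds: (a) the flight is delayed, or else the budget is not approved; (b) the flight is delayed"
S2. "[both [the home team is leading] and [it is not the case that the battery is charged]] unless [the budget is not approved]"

2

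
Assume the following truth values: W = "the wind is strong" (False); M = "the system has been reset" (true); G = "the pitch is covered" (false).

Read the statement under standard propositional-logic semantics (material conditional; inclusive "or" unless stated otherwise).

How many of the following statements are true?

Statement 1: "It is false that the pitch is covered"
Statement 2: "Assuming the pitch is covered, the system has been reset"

Statement 1: In symbols: ~G

~G = ~F = T
Thus Statement 1 is true.

Statement 2: Formalization: G -> M

G -> M = F -> T = T
Hence Statement 2 is true.

Count: 2.

2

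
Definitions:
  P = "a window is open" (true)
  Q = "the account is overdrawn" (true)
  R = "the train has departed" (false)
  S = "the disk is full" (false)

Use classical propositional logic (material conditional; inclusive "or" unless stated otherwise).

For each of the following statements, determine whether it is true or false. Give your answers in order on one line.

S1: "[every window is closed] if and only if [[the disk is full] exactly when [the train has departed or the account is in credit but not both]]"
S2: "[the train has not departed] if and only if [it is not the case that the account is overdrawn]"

S1: Parsed as ¬P ↔ (S ↔ (R ⊕ ¬Q))

¬P = ¬T = F
¬Q = ¬T = F
R ⊕ ¬Q = F ⊕ F = F
S ↔ (R ⊕ ¬Q) = F ↔ F = T
¬P ↔ (S ↔ (R ⊕ ¬Q)) = F ↔ T = F
Thus S1 is false.

S2: This is ¬R ↔ ¬Q.

¬R = ¬F = T
¬Q = ¬T = F
¬R ↔ ¬Q = T ↔ F = F
So S2 is false.

S1 False / S2 False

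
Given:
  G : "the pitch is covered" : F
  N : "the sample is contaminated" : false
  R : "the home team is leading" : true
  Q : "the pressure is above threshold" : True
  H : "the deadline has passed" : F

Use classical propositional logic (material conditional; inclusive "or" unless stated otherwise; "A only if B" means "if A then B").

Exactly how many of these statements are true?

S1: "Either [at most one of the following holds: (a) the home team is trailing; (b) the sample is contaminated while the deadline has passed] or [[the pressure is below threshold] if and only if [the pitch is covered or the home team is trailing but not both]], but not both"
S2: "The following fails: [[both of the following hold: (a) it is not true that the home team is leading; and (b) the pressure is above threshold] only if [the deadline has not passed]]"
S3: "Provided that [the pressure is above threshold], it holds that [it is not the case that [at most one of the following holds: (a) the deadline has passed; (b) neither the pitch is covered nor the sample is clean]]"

0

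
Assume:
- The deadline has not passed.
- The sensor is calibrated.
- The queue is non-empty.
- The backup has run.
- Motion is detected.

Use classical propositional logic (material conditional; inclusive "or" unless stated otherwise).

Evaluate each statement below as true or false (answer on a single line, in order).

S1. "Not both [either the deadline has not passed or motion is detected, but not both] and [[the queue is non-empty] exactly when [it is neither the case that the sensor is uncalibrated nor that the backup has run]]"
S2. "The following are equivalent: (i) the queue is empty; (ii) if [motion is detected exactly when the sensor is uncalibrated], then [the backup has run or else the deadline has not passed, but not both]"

Let P = "the deadline has passed" (F), U = "motion is detected" (T), R = "the queue is empty" (F), Q = "the sensor is calibrated" (T), S = "the backup has run" (T).

S1: In symbols: (¬P ⊕ U) ↑ (¬R ↔ (¬Q ↓ S))

¬P = ¬F = T
¬P ⊕ U = T ⊕ T = F
¬R = ¬F = T
¬Q = ¬T = F
¬Q ↓ S = F ↓ T = F
¬R ↔ (¬Q ↓ S) = T ↔ F = F
(¬P ⊕ U) ↑ (¬R ↔ (¬Q ↓ S)) = F ↑ F = T
Thus S1 is true.

S2: In symbols: R ↔ ((U ↔ ¬Q) → (S ⊕ ¬P))

¬Q = ¬T = F
U ↔ ¬Q = T ↔ F = F
¬P = ¬F = T
S ⊕ ¬P = T ⊕ T = F
(U ↔ ¬Q) → (S ⊕ ¬P) = F → F = T
R ↔ ((U ↔ ¬Q) → (S ⊕ ¬P)) = F ↔ T = F
Thus S2 is false.

S1 T, S2 F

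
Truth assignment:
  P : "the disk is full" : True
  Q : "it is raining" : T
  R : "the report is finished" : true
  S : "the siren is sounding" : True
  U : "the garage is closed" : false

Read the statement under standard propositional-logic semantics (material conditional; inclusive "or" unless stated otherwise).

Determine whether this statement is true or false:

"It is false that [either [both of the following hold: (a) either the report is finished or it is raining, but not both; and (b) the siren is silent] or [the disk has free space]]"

This is not (((R xor Q) and not S) or not P).

R xor Q = True xor True = False
not S = not True = False
(R xor Q) and not S = False and False = False
not P = not True = False
((R xor Q) and not S) or not P = False or False = False
not (((R xor Q) and not S) or not P) = not False = True

True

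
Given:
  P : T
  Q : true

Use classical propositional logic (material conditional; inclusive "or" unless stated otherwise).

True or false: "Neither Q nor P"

The statement is false.

Formalization: Q nor P

Q nor P = True nor True = False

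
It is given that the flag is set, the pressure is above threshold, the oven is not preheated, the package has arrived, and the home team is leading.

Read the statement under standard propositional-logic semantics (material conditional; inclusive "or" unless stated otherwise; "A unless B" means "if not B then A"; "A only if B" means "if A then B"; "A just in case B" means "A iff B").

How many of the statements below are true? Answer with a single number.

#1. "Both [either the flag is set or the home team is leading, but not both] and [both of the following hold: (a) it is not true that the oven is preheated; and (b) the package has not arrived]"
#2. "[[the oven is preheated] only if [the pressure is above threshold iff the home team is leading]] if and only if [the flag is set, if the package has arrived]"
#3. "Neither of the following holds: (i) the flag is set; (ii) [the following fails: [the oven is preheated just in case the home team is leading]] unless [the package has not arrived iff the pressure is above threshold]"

1

Let P = "the flag is set" (True), U = "the home team is leading" (True), R = "the oven is preheated" (False), S = "the package has arrived" (True), Q = "the pressure is above threshold" (True).

#1: In symbols: (P xor U) and (not R and not S)

P xor U = True xor True = False
not R = not False = True
not S = not True = False
not R and not S = True and False = False
(P xor U) and (not R and not S) = False and False = False
Thus #1 is false.

#2: This is (R -> (Q iff U)) iff (S -> P).

Q iff U = True iff True = True
R -> (Q iff U) = False -> True = True
S -> P = True -> True = True
(R -> (Q iff U)) iff (S -> P) = True iff True = True
Thus #2 is true.

#3: In symbols: P nor (not (R iff U) or (not S iff Q))

R iff U = False iff True = False
not (R iff U) = not False = True
not S = not True = False
not S iff Q = False iff True = False
not (R iff U) or (not S iff Q) = True or False = True
P nor (not (R iff U) or (not S iff Q)) = True nor True = False
Hence #3 is false.

True statements: 1.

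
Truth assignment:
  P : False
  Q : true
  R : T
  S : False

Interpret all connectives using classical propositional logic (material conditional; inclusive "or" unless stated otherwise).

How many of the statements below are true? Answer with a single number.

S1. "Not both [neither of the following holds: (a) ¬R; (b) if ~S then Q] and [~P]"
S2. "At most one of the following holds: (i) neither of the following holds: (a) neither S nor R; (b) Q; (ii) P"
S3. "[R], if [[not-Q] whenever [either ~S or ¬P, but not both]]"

S1: This is (not R nor (not S -> Q)) nand not P.

not R = not True = False
not S = not False = True
not S -> Q = True -> True = True
not R nor (not S -> Q) = False nor True = False
not P = not False = True
(not R nor (not S -> Q)) nand not P = False nand True = True
Thus S1 is true.

S2: In symbols: ((S nor R) nor Q) nand P

S nor R = False nor True = False
(S nor R) nor Q = False nor True = False
((S nor R) nor Q) nand P = False nand False = True
Thus S2 is true.

S3: This is ((not S xor not P) -> not Q) -> R.

not S = not False = True
not P = not False = True
not S xor not P = True xor True = False
not Q = not True = False
(not S xor not P) -> not Q = False -> False = True
((not S xor not P) -> not Q) -> R = True -> True = True
Hence S3 is true.

Count: 3.

3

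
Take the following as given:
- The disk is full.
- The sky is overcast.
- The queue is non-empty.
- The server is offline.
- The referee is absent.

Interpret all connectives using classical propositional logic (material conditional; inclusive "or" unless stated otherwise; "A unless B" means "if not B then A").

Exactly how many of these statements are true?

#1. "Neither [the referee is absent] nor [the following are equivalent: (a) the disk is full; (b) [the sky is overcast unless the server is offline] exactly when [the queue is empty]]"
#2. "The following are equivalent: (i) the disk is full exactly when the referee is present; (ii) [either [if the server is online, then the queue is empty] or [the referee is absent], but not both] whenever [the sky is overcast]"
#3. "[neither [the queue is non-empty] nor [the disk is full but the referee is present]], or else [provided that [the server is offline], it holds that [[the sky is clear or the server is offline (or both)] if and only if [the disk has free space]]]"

Let U = "the referee is present" (False), P = "the disk is full" (True), Q = "the sky is overcast" (True), S = "the server is online" (False), R = "the queue is empty" (False).

#1: In symbols: not U nor (P iff ((Q or not S) iff R))

not U = not False = True
not S = not False = True
Q or not S = True or True = True
(Q or not S) iff R = True iff False = False
P iff ((Q or not S) iff R) = True iff False = False
not U nor (P iff ((Q or not S) iff R)) = True nor False = False
So #1 is false.

#2: Formalization: (P iff U) iff (Q -> ((S -> R) xor not U))

P iff U = True iff False = False
S -> R = False -> False = True
not U = not False = True
(S -> R) xor not U = True xor True = False
Q -> ((S -> R) xor not U) = True -> False = False
(P iff U) iff (Q -> ((S -> R) xor not U)) = False iff False = True
So #2 is true.

#3: In symbols: (not R nor (P and U)) or (not S -> ((not Q or not S) iff not P))

not R = not False = True
P and U = True and False = False
not R nor (P and U) = True nor False = False
not S = not False = True
not Q = not True = False
not S = not False = True
not Q or not S = False or True = True
not P = not True = False
(not Q or not S) iff not P = True iff False = False
not S -> ((not Q or not S) iff not P) = True -> False = False
(not R nor (P and U)) or (not S -> ((not Q or not S) iff not P)) = False or False = False
Hence #3 is false.

Count: 1.

1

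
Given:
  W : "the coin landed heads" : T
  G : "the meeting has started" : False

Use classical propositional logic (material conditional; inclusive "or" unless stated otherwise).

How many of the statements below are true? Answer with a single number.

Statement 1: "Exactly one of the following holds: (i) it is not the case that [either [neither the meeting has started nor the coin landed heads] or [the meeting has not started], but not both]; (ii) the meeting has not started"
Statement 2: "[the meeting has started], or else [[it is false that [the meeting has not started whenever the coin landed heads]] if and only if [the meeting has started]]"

2

Statement 1: This is ~((G nor W) xor ~G) xor ~G.

G nor W = F nor T = F
~G = ~F = T
(G nor W) xor ~G = F xor T = T
~((G nor W) xor ~G) = ~T = F
~G = ~F = T
~((G nor W) xor ~G) xor ~G = F xor T = T
So Statement 1 is true.

Statement 2: Parsed as G | (~(W -> ~G) <-> G)

~G = ~F = T
W -> ~G = T -> T = T
~(W -> ~G) = ~T = F
~(W -> ~G) <-> G = F <-> F = T
G | (~(W -> ~G) <-> G) = F | T = T
Thus Statement 2 is true.

Count: 2.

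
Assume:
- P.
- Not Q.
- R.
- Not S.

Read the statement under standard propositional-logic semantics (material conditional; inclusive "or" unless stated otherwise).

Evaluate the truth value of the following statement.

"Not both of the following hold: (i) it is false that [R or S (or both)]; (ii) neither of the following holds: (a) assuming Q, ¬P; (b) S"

In symbols: ¬(R ∨ S) ↑ ((Q → ¬P) ↓ S)

R ∨ S = T ∨ F = T
¬(R ∨ S) = ¬T = F
¬P = ¬T = F
Q → ¬P = F → F = T
(Q → ¬P) ↓ S = T ↓ F = F
¬(R ∨ S) ↑ ((Q → ¬P) ↓ S) = F ↑ F = T

True.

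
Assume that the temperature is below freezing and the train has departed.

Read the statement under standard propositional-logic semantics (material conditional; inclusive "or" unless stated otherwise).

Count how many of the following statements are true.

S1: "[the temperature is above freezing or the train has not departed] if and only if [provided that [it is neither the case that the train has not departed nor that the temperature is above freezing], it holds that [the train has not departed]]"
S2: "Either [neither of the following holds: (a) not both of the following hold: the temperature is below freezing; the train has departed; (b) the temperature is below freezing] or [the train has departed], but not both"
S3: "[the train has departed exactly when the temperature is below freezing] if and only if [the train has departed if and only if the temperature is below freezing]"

Let P = "the temperature is below freezing" (T), Q = "the train has departed" (T).

S1: This is (~P | ~Q) <-> ((~Q nor ~P) -> ~Q).

~P = ~T = F
~Q = ~T = F
~P | ~Q = F | F = F
~Q = ~T = F
~P = ~T = F
~Q nor ~P = F nor F = T
~Q = ~T = F
(~Q nor ~P) -> ~Q = T -> F = F
(~P | ~Q) <-> ((~Q nor ~P) -> ~Q) = F <-> F = T
Thus S1 is true.

S2: In symbols: ((P nand Q) nor P) xor Q

P nand Q = T nand T = F
(P nand Q) nor P = F nor T = F
((P nand Q) nor P) xor Q = F xor T = T
So S2 is true.

S3: This is (Q <-> P) <-> (Q <-> P).

Q <-> P = T <-> T = T
Q <-> P = T <-> T = T
(Q <-> P) <-> (Q <-> P) = T <-> T = T
So S3 is true.

True statements: 3 (S1, S2, S3).

3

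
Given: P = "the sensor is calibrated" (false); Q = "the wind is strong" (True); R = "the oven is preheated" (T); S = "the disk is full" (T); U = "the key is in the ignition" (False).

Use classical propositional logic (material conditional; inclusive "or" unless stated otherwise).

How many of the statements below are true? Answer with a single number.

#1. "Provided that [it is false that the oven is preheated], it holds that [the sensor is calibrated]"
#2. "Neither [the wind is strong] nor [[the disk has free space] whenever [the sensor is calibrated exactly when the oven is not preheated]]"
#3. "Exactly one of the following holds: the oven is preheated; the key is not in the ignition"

#1: Parsed as ¬R → P

¬R = ¬T = F
¬R → P = F → F = T
Hence #1 is true.

#2: This is Q ↓ ((P ↔ ¬R) → ¬S).

¬R = ¬T = F
P ↔ ¬R = F ↔ F = T
¬S = ¬T = F
(P ↔ ¬R) → ¬S = T → F = F
Q ↓ ((P ↔ ¬R) → ¬S) = T ↓ F = F
So #2 is false.

#3: This is R ⊕ ¬U.

¬U = ¬F = T
R ⊕ ¬U = T ⊕ T = F
So #3 is false.

1 of the 3 statements is true.

1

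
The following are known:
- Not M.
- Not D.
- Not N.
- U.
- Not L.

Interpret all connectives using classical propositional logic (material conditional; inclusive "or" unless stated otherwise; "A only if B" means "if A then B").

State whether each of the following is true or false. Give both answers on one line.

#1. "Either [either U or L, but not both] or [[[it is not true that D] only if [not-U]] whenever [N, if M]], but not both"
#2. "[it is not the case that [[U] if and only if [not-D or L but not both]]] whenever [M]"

#1 true / #2 true

#1: This is (U ⊕ L) ⊕ ((M → N) → (¬D → ¬U)).

U ⊕ L = T ⊕ F = T
M → N = F → F = T
¬D = ¬F = T
¬U = ¬T = F
¬D → ¬U = T → F = F
(M → N) → (¬D → ¬U) = T → F = F
(U ⊕ L) ⊕ ((M → N) → (¬D → ¬U)) = T ⊕ F = T
Hence #1 is true.

#2: In symbols: M → ¬(U ↔ (¬D ⊕ L))

¬D = ¬F = T
¬D ⊕ L = T ⊕ F = T
U ↔ (¬D ⊕ L) = T ↔ T = T
¬(U ↔ (¬D ⊕ L)) = ¬T = F
M → ¬(U ↔ (¬D ⊕ L)) = F → F = T
Thus #2 is true.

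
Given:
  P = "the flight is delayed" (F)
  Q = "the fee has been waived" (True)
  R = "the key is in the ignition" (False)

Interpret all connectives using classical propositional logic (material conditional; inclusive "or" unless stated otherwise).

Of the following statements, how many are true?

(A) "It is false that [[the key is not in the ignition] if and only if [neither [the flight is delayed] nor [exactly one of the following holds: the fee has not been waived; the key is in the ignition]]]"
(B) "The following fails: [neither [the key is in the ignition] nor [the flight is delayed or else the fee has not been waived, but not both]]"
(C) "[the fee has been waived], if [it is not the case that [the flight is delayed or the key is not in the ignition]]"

(A): In symbols: ¬(¬R ↔ (P ↓ (¬Q ⊕ R)))

¬R = ¬F = T
¬Q = ¬T = F
¬Q ⊕ R = F ⊕ F = F
P ↓ (¬Q ⊕ R) = F ↓ F = T
¬R ↔ (P ↓ (¬Q ⊕ R)) = T ↔ T = T
¬(¬R ↔ (P ↓ (¬Q ⊕ R))) = ¬T = F
Thus (A) is false.

(B): Formalization: ¬(R ↓ (P ⊕ ¬Q))

¬Q = ¬T = F
P ⊕ ¬Q = F ⊕ F = F
R ↓ (P ⊕ ¬Q) = F ↓ F = T
¬(R ↓ (P ⊕ ¬Q)) = ¬T = F
Hence (B) is false.

(C): Parsed as ¬(P ∨ ¬R) → Q

¬R = ¬F = T
P ∨ ¬R = F ∨ T = T
¬(P ∨ ¬R) = ¬T = F
¬(P ∨ ¬R) → Q = F → T = T
Thus (C) is true.

Count: 1.

1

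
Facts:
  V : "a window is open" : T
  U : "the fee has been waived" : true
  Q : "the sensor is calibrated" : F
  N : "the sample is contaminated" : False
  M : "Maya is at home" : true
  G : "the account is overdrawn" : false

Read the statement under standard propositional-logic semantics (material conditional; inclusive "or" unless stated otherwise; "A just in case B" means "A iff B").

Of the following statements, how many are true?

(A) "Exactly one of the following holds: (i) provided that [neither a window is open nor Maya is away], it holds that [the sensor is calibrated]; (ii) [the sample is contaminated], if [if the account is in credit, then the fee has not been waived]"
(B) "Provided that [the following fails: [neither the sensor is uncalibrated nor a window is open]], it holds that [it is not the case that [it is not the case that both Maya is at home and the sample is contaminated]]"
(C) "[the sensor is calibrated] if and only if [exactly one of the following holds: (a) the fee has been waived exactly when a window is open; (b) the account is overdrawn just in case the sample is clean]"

0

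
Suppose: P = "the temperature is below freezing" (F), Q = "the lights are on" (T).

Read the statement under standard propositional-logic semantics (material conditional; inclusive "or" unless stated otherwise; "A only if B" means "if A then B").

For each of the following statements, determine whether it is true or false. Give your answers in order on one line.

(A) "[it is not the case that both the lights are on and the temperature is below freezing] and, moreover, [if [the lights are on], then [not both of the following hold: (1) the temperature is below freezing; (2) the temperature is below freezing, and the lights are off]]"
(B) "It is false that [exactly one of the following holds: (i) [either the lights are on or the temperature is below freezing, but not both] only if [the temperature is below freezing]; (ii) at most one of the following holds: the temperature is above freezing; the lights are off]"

(A): Parsed as (Q ↑ P) ∧ (Q → (P ↑ (P ∧ ¬Q)))

Q ↑ P = T ↑ F = T
¬Q = ¬T = F
P ∧ ¬Q = F ∧ F = F
P ↑ (P ∧ ¬Q) = F ↑ F = T
Q → (P ↑ (P ∧ ¬Q)) = T → T = T
(Q ↑ P) ∧ (Q → (P ↑ (P ∧ ¬Q))) = T ∧ T = T
Hence (A) is true.

(B): Formalization: ¬(((Q ⊕ P) → P) ⊕ (¬P ↑ ¬Q))

Q ⊕ P = T ⊕ F = T
(Q ⊕ P) → P = T → F = F
¬P = ¬F = T
¬Q = ¬T = F
¬P ↑ ¬Q = T ↑ F = T
((Q ⊕ P) → P) ⊕ (¬P ↑ ¬Q) = F ⊕ T = T
¬(((Q ⊕ P) → P) ⊕ (¬P ↑ ¬Q)) = ¬T = F
Hence (B) is false.

(A) true; (B) false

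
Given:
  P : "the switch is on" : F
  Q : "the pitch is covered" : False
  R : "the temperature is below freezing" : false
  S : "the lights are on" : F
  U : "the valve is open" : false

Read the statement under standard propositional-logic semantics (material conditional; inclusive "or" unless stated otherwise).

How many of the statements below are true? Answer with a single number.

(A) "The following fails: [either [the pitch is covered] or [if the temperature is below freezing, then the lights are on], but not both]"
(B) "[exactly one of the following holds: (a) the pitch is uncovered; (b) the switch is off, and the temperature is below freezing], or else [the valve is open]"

1

(A): This is not (Q xor (R -> S)).

R -> S = False -> False = True
Q xor (R -> S) = False xor True = True
not (Q xor (R -> S)) = not True = False
Hence (A) is false.

(B): Parsed as (not Q xor (not P and R)) or U

not Q = not False = True
not P = not False = True
not P and R = True and False = False
not Q xor (not P and R) = True xor False = True
(not Q xor (not P and R)) or U = True or False = True
Hence (B) is true.

1 of the 2 statements is true.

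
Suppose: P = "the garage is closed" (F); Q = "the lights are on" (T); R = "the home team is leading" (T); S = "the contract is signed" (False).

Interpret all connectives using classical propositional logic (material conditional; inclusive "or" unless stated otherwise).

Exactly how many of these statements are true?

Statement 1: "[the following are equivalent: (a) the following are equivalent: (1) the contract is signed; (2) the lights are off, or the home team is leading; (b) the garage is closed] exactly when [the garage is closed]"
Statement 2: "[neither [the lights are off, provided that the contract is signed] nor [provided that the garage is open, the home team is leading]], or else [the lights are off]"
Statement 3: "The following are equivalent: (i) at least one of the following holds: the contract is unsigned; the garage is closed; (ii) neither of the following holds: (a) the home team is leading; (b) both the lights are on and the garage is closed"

Statement 1: In symbols: ((S <-> (~Q | R)) <-> P) <-> P

~Q = ~T = F
~Q | R = F | T = T
S <-> (~Q | R) = F <-> T = F
(S <-> (~Q | R)) <-> P = F <-> F = T
((S <-> (~Q | R)) <-> P) <-> P = T <-> F = F
So Statement 1 is false.

Statement 2: Formalization: ((S -> ~Q) nor (~P -> R)) | ~Q

~Q = ~T = F
S -> ~Q = F -> F = T
~P = ~F = T
~P -> R = T -> T = T
(S -> ~Q) nor (~P -> R) = T nor T = F
~Q = ~T = F
((S -> ~Q) nor (~P -> R)) | ~Q = F | F = F
Thus Statement 2 is false.

Statement 3: Parsed as (~S | P) <-> (R nor (Q & P))

~S = ~F = T
~S | P = T | F = T
Q & P = T & F = F
R nor (Q & P) = T nor F = F
(~S | P) <-> (R nor (Q & P)) = T <-> F = F
Thus Statement 3 is false.

0 of the 3 statements are true (none).

0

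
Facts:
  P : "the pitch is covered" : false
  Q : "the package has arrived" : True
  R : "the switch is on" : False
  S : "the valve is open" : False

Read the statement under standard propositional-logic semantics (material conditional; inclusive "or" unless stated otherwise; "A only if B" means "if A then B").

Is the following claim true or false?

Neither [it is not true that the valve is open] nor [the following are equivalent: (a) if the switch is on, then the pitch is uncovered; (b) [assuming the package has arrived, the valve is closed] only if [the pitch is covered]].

Formalization: not S nor ((R -> not P) iff ((Q -> not S) -> P))

not S = not False = True
not P = not False = True
R -> not P = False -> True = True
not S = not False = True
Q -> not S = True -> True = True
(Q -> not S) -> P = True -> False = False
(R -> not P) iff ((Q -> not S) -> P) = True iff False = False
not S nor ((R -> not P) iff ((Q -> not S) -> P)) = True nor False = False

False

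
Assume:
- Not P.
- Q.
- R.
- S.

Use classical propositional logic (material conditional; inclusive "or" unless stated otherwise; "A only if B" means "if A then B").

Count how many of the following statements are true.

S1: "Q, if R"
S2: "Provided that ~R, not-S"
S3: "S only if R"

S1: This is R -> Q.

R -> Q = T -> T = T
So S1 is true.

S2: Formalization: ~R -> ~S

~R = ~T = F
~S = ~T = F
~R -> ~S = F -> F = T
Hence S2 is true.

S3: Formalization: S -> R

S -> R = T -> T = T
So S3 is true.

Count: 3.

3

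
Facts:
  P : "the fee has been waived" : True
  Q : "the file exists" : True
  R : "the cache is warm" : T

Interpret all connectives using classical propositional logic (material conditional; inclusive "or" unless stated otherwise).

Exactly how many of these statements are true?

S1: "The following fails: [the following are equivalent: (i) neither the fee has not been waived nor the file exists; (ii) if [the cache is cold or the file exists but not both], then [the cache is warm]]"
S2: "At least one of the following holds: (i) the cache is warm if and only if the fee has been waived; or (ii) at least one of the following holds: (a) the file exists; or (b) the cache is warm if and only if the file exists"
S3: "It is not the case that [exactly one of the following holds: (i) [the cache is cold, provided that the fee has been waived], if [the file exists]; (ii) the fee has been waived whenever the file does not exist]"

S1: Formalization: ~((~P nor Q) <-> ((~R xor Q) -> R))

~P = ~T = F
~P nor Q = F nor T = F
~R = ~T = F
~R xor Q = F xor T = T
(~R xor Q) -> R = T -> T = T
(~P nor Q) <-> ((~R xor Q) -> R) = F <-> T = F
~((~P nor Q) <-> ((~R xor Q) -> R)) = ~F = T
Hence S1 is true.

S2: Parsed as (R <-> P) | (Q | (R <-> Q))

R <-> P = T <-> T = T
R <-> Q = T <-> T = T
Q | (R <-> Q) = T | T = T
(R <-> P) | (Q | (R <-> Q)) = T | T = T
So S2 is true.

S3: In symbols: ~((Q -> (P -> ~R)) xor (~Q -> P))

~R = ~T = F
P -> ~R = T -> F = F
Q -> (P -> ~R) = T -> F = F
~Q = ~T = F
~Q -> P = F -> T = T
(Q -> (P -> ~R)) xor (~Q -> P) = F xor T = T
~((Q -> (P -> ~R)) xor (~Q -> P)) = ~T = F
So S3 is false.

2 of the 3 statements are true (S1, S2).

2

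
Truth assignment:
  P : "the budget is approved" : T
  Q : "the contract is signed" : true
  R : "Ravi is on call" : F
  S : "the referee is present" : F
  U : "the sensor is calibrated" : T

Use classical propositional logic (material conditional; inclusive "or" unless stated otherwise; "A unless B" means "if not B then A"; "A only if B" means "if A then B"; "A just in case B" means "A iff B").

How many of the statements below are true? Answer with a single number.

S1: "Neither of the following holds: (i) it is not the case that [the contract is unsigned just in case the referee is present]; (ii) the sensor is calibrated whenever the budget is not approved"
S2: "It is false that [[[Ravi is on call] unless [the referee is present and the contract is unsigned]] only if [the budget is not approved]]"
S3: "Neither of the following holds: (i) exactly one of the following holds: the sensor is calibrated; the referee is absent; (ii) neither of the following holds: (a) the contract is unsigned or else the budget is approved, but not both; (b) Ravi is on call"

1

S1: This is not (not Q iff S) nor (not P -> U).

not Q = not True = False
not Q iff S = False iff False = True
not (not Q iff S) = not True = False
not P = not True = False
not P -> U = False -> True = True
not (not Q iff S) nor (not P -> U) = False nor True = False
So S1 is false.

S2: Formalization: not ((R or (S and not Q)) -> not P)

not Q = not True = False
S and not Q = False and False = False
R or (S and not Q) = False or False = False
not P = not True = False
(R or (S and not Q)) -> not P = False -> False = True
not ((R or (S and not Q)) -> not P) = not True = False
Hence S2 is false.

S3: In symbols: (U xor not S) nor ((not Q xor P) nor R)

not S = not False = True
U xor not S = True xor True = False
not Q = not True = False
not Q xor P = False xor True = True
(not Q xor P) nor R = True nor False = False
(U xor not S) nor ((not Q xor P) nor R) = False nor False = True
Hence S3 is true.

1 of the 3 statements is true.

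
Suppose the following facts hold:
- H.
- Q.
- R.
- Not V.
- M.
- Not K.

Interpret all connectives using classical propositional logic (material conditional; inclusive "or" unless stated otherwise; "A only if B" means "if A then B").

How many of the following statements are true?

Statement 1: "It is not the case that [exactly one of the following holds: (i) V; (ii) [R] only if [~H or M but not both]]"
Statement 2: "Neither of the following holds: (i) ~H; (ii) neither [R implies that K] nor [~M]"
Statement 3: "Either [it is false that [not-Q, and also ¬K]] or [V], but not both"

1

Statement 1: Parsed as ¬(V ⊕ (R → (¬H ⊕ M)))

¬H = ¬T = F
¬H ⊕ M = F ⊕ T = T
R → (¬H ⊕ M) = T → T = T
V ⊕ (R → (¬H ⊕ M)) = F ⊕ T = T
¬(V ⊕ (R → (¬H ⊕ M))) = ¬T = F
So Statement 1 is false.

Statement 2: In symbols: ¬H ↓ ((R → K) ↓ ¬M)

¬H = ¬T = F
R → K = T → F = F
¬M = ¬T = F
(R → K) ↓ ¬M = F ↓ F = T
¬H ↓ ((R → K) ↓ ¬M) = F ↓ T = F
So Statement 2 is false.

Statement 3: Formalization: ¬(¬Q ∧ ¬K) ⊕ V

¬Q = ¬T = F
¬K = ¬F = T
¬Q ∧ ¬K = F ∧ T = F
¬(¬Q ∧ ¬K) = ¬F = T
¬(¬Q ∧ ¬K) ⊕ V = T ⊕ F = T
Hence Statement 3 is true.

Count: 1.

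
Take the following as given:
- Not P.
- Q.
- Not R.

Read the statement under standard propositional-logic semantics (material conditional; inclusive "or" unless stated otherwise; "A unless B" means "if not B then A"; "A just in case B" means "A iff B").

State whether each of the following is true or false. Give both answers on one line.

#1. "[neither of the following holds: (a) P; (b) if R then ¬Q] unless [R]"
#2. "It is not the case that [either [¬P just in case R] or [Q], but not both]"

#1 F; #2 F

#1: In symbols: (P nor (R -> not Q)) or R

not Q = not True = False
R -> not Q = False -> False = True
P nor (R -> not Q) = False nor True = False
(P nor (R -> not Q)) or R = False or False = False
Hence #1 is false.

#2: This is not ((not P iff R) xor Q).

not P = not False = True
not P iff R = True iff False = False
(not P iff R) xor Q = False xor True = True
not ((not P iff R) xor Q) = not True = False
Hence #2 is false.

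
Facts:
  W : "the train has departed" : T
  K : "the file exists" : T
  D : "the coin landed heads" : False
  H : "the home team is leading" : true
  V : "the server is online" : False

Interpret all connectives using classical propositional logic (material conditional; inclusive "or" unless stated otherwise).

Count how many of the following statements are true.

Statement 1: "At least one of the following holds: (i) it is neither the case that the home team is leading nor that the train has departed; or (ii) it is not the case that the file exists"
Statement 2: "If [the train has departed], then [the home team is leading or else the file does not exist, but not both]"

Statement 1: In symbols: (H nor W) or not K

H nor W = True nor True = False
not K = not True = False
(H nor W) or not K = False or False = False
Hence Statement 1 is false.

Statement 2: Parsed as W -> (H xor not K)

not K = not True = False
H xor not K = True xor False = True
W -> (H xor not K) = True -> True = True
Hence Statement 2 is true.

True statements: 1 (Statement 2).

1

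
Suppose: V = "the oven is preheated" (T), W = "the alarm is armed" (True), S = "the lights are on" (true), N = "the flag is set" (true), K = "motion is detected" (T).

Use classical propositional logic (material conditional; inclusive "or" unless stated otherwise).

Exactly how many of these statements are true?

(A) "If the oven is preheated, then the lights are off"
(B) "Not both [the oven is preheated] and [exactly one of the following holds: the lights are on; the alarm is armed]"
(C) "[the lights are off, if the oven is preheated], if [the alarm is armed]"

1

(A): Formalization: V → ¬S

¬S = ¬T = F
V → ¬S = T → F = F
Thus (A) is false.

(B): Formalization: V ↑ (S ⊕ W)

S ⊕ W = T ⊕ T = F
V ↑ (S ⊕ W) = T ↑ F = T
Hence (B) is true.

(C): Parsed as W → (V → ¬S)

¬S = ¬T = F
V → ¬S = T → F = F
W → (V → ¬S) = T → F = F
Hence (C) is false.

True statements: 1.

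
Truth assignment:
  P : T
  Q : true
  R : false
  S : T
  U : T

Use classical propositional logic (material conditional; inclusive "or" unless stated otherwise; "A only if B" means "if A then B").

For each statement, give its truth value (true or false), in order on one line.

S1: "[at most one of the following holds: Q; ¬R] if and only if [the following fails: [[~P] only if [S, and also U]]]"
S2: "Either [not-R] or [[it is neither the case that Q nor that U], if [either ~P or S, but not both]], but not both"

S1 T; S2 T

S1: Formalization: (Q ↑ ¬R) ↔ ¬(¬P → (S ∧ U))

¬R = ¬F = T
Q ↑ ¬R = T ↑ T = F
¬P = ¬T = F
S ∧ U = T ∧ T = T
¬P → (S ∧ U) = F → T = T
¬(¬P → (S ∧ U)) = ¬T = F
(Q ↑ ¬R) ↔ ¬(¬P → (S ∧ U)) = F ↔ F = T
Hence S1 is true.

S2: This is ¬R ⊕ ((¬P ⊕ S) → (Q ↓ U)).

¬R = ¬F = T
¬P = ¬T = F
¬P ⊕ S = F ⊕ T = T
Q ↓ U = T ↓ T = F
(¬P ⊕ S) → (Q ↓ U) = T → F = F
¬R ⊕ ((¬P ⊕ S) → (Q ↓ U)) = T ⊕ F = T
Thus S2 is true.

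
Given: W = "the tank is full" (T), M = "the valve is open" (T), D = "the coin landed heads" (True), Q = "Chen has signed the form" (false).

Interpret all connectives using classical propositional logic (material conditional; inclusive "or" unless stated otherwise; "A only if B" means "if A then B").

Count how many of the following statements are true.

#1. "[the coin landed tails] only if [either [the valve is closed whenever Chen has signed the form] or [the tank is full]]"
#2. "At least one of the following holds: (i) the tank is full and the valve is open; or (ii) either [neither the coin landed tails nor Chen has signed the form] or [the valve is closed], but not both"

2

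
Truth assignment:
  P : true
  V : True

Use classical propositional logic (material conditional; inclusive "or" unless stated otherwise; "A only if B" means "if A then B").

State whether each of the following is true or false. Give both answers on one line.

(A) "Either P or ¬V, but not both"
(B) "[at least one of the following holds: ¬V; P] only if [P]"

(A) True / (B) True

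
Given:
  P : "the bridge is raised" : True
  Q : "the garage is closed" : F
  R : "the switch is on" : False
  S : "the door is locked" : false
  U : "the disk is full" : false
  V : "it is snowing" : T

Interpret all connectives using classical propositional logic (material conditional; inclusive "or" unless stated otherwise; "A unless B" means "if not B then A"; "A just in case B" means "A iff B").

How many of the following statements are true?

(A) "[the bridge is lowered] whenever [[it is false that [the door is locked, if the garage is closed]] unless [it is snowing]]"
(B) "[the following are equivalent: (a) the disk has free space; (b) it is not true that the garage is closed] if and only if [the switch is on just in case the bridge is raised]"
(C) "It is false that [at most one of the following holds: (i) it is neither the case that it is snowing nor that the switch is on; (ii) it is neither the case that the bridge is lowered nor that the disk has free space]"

(A): In symbols: (¬(Q → S) ∨ V) → ¬P

Q → S = F → F = T
¬(Q → S) = ¬T = F
¬(Q → S) ∨ V = F ∨ T = T
¬P = ¬T = F
(¬(Q → S) ∨ V) → ¬P = T → F = F
Thus (A) is false.

(B): In symbols: (¬U ↔ ¬Q) ↔ (R ↔ P)

¬U = ¬F = T
¬Q = ¬F = T
¬U ↔ ¬Q = T ↔ T = T
R ↔ P = F ↔ T = F
(¬U ↔ ¬Q) ↔ (R ↔ P) = T ↔ F = F
Thus (B) is false.

(C): Parsed as ¬((V ↓ R) ↑ (¬P ↓ ¬U))

V ↓ R = T ↓ F = F
¬P = ¬T = F
¬U = ¬F = T
¬P ↓ ¬U = F ↓ T = F
(V ↓ R) ↑ (¬P ↓ ¬U) = F ↑ F = T
¬((V ↓ R) ↑ (¬P ↓ ¬U)) = ¬T = F
So (C) is false.

0 of the 3 statements are true (none).

0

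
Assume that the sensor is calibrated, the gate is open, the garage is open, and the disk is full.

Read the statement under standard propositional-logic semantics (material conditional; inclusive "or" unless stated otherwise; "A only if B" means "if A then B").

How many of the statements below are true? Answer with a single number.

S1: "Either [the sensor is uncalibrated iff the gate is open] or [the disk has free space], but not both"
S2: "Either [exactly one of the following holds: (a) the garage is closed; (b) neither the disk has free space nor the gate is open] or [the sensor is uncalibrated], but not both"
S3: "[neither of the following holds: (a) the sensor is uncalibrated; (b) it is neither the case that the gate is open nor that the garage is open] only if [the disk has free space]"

0

Let P = "the sensor is calibrated" (True), Q = "the gate is open" (True), S = "the disk is full" (True), R = "the garage is closed" (False).

S1: Formalization: (not P iff Q) xor not S

not P = not True = False
not P iff Q = False iff True = False
not S = not True = False
(not P iff Q) xor not S = False xor False = False
Thus S1 is false.

S2: In symbols: (R xor (not S nor Q)) xor not P

not S = not True = False
not S nor Q = False nor True = False
R xor (not S nor Q) = False xor False = False
not P = not True = False
(R xor (not S nor Q)) xor not P = False xor False = False
Hence S2 is false.

S3: Formalization: (not P nor (Q nor not R)) -> not S

not P = not True = False
not R = not False = True
Q nor not R = True nor True = False
not P nor (Q nor not R) = False nor False = True
not S = not True = False
(not P nor (Q nor not R)) -> not S = True -> False = False
Hence S3 is false.

True statements: 0 (none).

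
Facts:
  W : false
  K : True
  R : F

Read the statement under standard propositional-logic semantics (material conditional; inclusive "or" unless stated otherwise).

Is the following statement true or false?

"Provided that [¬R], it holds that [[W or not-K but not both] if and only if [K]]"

The statement is false.

Values: R=False, W=False, K=True.
This is not R -> ((W xor not K) iff K).

not R = not False = True
not K = not True = False
W xor not K = False xor False = False
(W xor not K) iff K = False iff True = False
not R -> ((W xor not K) iff K) = True -> False = False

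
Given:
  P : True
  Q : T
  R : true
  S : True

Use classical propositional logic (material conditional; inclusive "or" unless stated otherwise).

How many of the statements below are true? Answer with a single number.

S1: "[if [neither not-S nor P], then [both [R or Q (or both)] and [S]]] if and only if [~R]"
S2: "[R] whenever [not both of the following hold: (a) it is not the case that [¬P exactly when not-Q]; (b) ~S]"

1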